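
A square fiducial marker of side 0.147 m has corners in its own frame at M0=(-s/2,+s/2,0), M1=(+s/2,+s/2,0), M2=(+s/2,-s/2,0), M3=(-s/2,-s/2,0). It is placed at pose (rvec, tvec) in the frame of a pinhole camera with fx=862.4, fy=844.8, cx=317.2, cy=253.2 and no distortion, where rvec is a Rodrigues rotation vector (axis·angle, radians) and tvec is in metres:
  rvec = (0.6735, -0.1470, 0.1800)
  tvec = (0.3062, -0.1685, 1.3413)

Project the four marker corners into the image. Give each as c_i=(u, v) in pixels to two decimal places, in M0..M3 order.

Intrinsics K: fx=862.4, fy=844.8, cx=317.2, cy=253.2
Marker side s = 0.147 m; corners in marker frame (Z=0):
  M0 = (-0.0735, +0.0735, 0)
  M1 = (+0.0735, +0.0735, 0)
  M2 = (+0.0735, -0.0735, 0)
  M3 = (-0.0735, -0.0735, 0)
rvec = (0.6735, -0.1470, 0.1800), |rvec| = θ = 0.71247 rad = 40.821°
Rodrigues: sinθ=0.65370, 1−cosθ=0.24325; R = I + sinθ·[k]× + (1−cosθ)·[k]×²:
    [+0.97412 -0.21260 -0.07678]
    [+0.11771 +0.76711 -0.63063]
    [+0.19297 +0.60527 +0.77228]
t = (0.3062, -0.1685, 1.3413) m
M0: Pc = R·M0+t = (+0.21898, -0.12077, +1.37160); u = 862.4·(+0.21898)/1.37160 + 317.2 = 454.8820, v = 844.8·(-0.12077)/1.37160 + 253.2 = 178.8156
M1: Pc = R·M1+t = (+0.36217, -0.10347, +1.39997); u = 862.4·(+0.36217)/1.39997 + 317.2 = 540.3025, v = 844.8·(-0.10347)/1.39997 + 253.2 = 190.7643
M2: Pc = R·M2+t = (+0.39342, -0.21623, +1.31100); u = 862.4·(+0.39342)/1.31100 + 317.2 = 576.0021, v = 844.8·(-0.21623)/1.31100 + 253.2 = 113.8620
M3: Pc = R·M3+t = (+0.25023, -0.23353, +1.28263); u = 862.4·(+0.25023)/1.28263 + 317.2 = 485.4456, v = 844.8·(-0.23353)/1.28263 + 253.2 = 99.3836

c0=(454.88, 178.82) c1=(540.30, 190.76) c2=(576.00, 113.86) c3=(485.45, 99.38)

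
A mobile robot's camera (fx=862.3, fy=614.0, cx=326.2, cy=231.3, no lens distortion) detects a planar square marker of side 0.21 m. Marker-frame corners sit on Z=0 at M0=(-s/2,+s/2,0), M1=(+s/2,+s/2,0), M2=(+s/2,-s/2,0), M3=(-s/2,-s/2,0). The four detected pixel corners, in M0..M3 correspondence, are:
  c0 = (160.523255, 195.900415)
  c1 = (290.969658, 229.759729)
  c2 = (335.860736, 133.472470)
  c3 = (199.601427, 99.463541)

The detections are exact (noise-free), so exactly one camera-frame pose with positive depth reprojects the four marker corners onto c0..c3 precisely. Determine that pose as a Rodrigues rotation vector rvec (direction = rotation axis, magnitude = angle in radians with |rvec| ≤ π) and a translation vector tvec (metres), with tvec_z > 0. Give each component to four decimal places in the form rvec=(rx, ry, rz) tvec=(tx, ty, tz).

rvec=(0.2262, 0.1158, 0.3378) tvec=(-0.1177, -0.1354, 1.2638)

Intrinsics K: fx=862.3, fy=614.0, cx=326.2, cy=231.3
Marker side s = 0.21 m; corners in marker frame (Z=0):
  M0 = (-0.1050, +0.1050, 0)
  M1 = (+0.1050, +0.1050, 0)
  M2 = (+0.1050, -0.1050, 0)
  M3 = (-0.1050, -0.1050, 0)
Detected image corners:
  c0 = (160.523255, 195.900415) px
  c1 = (290.969658, 229.759729) px
  c2 = (335.860736, 133.472470) px
  c3 = (199.601427, 99.463541) px
Planar DLT: solve 8×8 A·h = b for H (H[2,2]=1):
  H  [+620.14532 -153.21909 +245.90820]
  H  [+151.84560 +489.97994 +165.49958]
  H  [-0.05915 +0.18895 +1.00000]
B = K⁻¹H; ‖b₁‖=0.791247, ‖b₂‖=0.791247; λ = 2/(‖b₁‖+‖b₂‖) = 1.263828, sign → tz>0 ⇒ λ=+1.263828
r₁ = λ·B[:,0] = (+0.93719,+0.34071,-0.07475); r₂ = λ·B[:,1] = (-0.31490,+0.91859,+0.23880)
r₃ = r₁×r₂ = (+0.15003,-0.20026,+0.96819); SVD([r₁ r₂ r₃]) → R = UVᵀ:
  R  [+0.93719 -0.31490 +0.15003]
  R  [+0.34071 +0.91859 -0.20026]
  R  [-0.07475 +0.23880 +0.96819]
t = (-0.11768, -0.13544, +1.26383) m
tr R = 2.823970; θ = arccos((tr R − 1)/2) = 0.422699 rad = 24.219°
axis k = ((R−Rᵀ)₃₂, (R−Rᵀ)₁₃, (R−Rᵀ)₂₁) / (2 sinθ) = (+0.535156, +0.273971, +0.799092)
rvec = θ·k = (+0.226210, +0.115807, +0.337776)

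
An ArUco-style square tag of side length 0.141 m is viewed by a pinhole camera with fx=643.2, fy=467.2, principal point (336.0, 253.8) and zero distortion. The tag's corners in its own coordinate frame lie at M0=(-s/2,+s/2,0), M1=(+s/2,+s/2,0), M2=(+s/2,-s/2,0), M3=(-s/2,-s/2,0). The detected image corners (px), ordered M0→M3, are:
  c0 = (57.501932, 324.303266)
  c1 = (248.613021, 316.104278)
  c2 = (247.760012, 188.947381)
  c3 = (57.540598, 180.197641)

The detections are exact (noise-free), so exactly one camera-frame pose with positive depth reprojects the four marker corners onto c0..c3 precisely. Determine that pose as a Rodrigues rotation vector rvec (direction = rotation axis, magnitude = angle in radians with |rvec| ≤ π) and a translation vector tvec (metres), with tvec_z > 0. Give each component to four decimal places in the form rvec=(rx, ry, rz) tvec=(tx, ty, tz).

rvec=(-0.0184, -0.4468, -0.0033) tvec=(-0.1343, -0.0016, 0.4875)

Intrinsics K: fx=643.2, fy=467.2, cx=336.0, cy=253.8
Marker side s = 0.141 m; corners in marker frame (Z=0):
  M0 = (-0.0705, +0.0705, 0)
  M1 = (+0.0705, +0.0705, 0)
  M2 = (+0.0705, -0.0705, 0)
  M3 = (-0.0705, -0.0705, 0)
Detected image corners:
  c0 = (57.501932, 324.303266) px
  c1 = (248.613021, 316.104278) px
  c2 = (247.760012, 188.947381) px
  c3 = (57.540598, 180.197641) px
Planar DLT: solve 8×8 A·h = b for H (H[2,2]=1):
  H  [+1487.70626 -2.27382 +158.81033]
  H  [+225.79954 +949.31946 +252.22912]
  H  [+0.88633 -0.03506 +1.00000]
B = K⁻¹H; ‖b₁‖=2.051333, ‖b₂‖=2.051333; λ = 2/(‖b₁‖+‖b₂‖) = 0.487488, sign → tz>0 ⇒ λ=+0.487488
r₁ = λ·B[:,0] = (+0.90184,+0.00089,+0.43207); r₂ = λ·B[:,1] = (+0.00721,+0.99983,-0.01709)
r₃ = r₁×r₂ = (-0.43201,+0.01853,+0.90168); SVD([r₁ r₂ r₃]) → R = UVᵀ:
  R  [+0.90184 +0.00721 -0.43201]
  R  [+0.00089 +0.99983 +0.01853]
  R  [+0.43207 -0.01709 +0.90168]
t = (-0.13429, -0.00164, +0.48749) m
tr R = 2.803343; θ = arccos((tr R − 1)/2) = 0.447177 rad = 25.621°
axis k = ((R−Rᵀ)₃₂, (R−Rᵀ)₁₃, (R−Rᵀ)₂₁) / (2 sinθ) = (-0.041185, -0.999125, -0.007305)
rvec = θ·k = (-0.018417, -0.446785, -0.003267)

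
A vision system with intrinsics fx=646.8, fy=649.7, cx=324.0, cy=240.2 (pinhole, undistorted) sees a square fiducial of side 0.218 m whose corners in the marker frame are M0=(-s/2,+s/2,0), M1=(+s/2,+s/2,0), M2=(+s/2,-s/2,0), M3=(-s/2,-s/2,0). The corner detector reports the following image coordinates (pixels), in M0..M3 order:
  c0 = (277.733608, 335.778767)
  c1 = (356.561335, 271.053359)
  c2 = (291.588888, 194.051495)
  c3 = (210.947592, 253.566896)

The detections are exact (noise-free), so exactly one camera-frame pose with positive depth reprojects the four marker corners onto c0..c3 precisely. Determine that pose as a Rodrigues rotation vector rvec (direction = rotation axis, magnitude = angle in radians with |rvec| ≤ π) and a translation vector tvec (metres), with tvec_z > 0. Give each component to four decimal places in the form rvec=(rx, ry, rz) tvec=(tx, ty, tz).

Intrinsics K: fx=646.8, fy=649.7, cx=324.0, cy=240.2
Marker side s = 0.218 m; corners in marker frame (Z=0):
  M0 = (-0.1090, +0.1090, 0)
  M1 = (+0.1090, +0.1090, 0)
  M2 = (+0.1090, -0.1090, 0)
  M3 = (-0.1090, -0.1090, 0)
Detected image corners:
  c0 = (277.733608, 335.778767) px
  c1 = (356.561335, 271.053359) px
  c2 = (291.588888, 194.051495) px
  c3 = (210.947592, 253.566896) px
Planar DLT: solve 8×8 A·h = b for H (H[2,2]=1):
  H  [+431.73931 +277.26009 +284.90244]
  H  [-223.67586 +341.83341 +262.44799]
  H  [+0.23203 -0.08738 +1.00000]
B = K⁻¹H; ‖b₁‖=0.736674, ‖b₂‖=0.736674; λ = 2/(‖b₁‖+‖b₂‖) = 1.357453, sign → tz>0 ⇒ λ=+1.357453
r₁ = λ·B[:,0] = (+0.74832,-0.58379,+0.31497); r₂ = λ·B[:,1] = (+0.64131,+0.75806,-0.11861)
r₃ = r₁×r₂ = (-0.16953,+0.29075,+0.94166); SVD([r₁ r₂ r₃]) → R = UVᵀ:
  R  [+0.74832 +0.64131 -0.16953]
  R  [-0.58379 +0.75806 +0.29075]
  R  [+0.31497 -0.11861 +0.94166]
t = (-0.08205, +0.04648, +1.35745) m
tr R = 2.448046; θ = arccos((tr R − 1)/2) = 0.761180 rad = 43.612°
axis k = ((R−Rᵀ)₃₂, (R−Rᵀ)₁₃, (R−Rᵀ)₂₁) / (2 sinθ) = (-0.296734, -0.351199, -0.888036)
rvec = θ·k = (-0.225868, -0.267325, -0.675955)

rvec=(-0.2259, -0.2673, -0.6760) tvec=(-0.0821, 0.0465, 1.3575)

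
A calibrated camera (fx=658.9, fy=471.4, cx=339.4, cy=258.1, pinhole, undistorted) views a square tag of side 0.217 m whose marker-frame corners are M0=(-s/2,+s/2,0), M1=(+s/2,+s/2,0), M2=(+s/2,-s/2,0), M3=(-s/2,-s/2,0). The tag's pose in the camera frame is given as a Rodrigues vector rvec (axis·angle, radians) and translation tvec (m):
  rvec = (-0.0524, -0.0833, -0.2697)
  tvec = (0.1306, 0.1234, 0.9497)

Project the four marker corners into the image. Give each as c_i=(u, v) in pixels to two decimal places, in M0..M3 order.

Intrinsics K: fx=658.9, fy=471.4, cx=339.4, cy=258.1
Marker side s = 0.217 m; corners in marker frame (Z=0):
  M0 = (-0.1085, +0.1085, 0)
  M1 = (+0.1085, +0.1085, 0)
  M2 = (+0.1085, -0.1085, 0)
  M3 = (-0.1085, -0.1085, 0)
rvec = (-0.0524, -0.0833, -0.2697), |rvec| = θ = 0.28709 rad = 16.449°
Rodrigues: sinθ=0.28317, 1−cosθ=0.04093; R = I + sinθ·[k]× + (1−cosθ)·[k]×²:
    [+0.96043 +0.26818 -0.07514]
    [-0.26384 +0.96252 +0.06284]
    [+0.08918 -0.04053 +0.99519]
t = (0.1306, 0.1234, 0.9497) m
M0: Pc = R·M0+t = (+0.05549, +0.25646, +0.93563); u = 658.9·(+0.05549)/0.93563 + 339.4 = 378.4780, v = 471.4·(+0.25646)/0.93563 + 258.1 = 387.3131
M1: Pc = R·M1+t = (+0.26390, +0.19921, +0.95498); u = 658.9·(+0.26390)/0.95498 + 339.4 = 521.4843, v = 471.4·(+0.19921)/0.95498 + 258.1 = 356.4328
M2: Pc = R·M2+t = (+0.20571, -0.00966, +0.96377); u = 658.9·(+0.20571)/0.96377 + 339.4 = 480.0371, v = 471.4·(-0.00966)/0.96377 + 258.1 = 253.3751
M3: Pc = R·M3+t = (-0.00270, +0.04759, +0.94442); u = 658.9·(-0.00270)/0.94442 + 339.4 = 337.5132, v = 471.4·(+0.04759)/0.94442 + 258.1 = 281.8561

c0=(378.48, 387.31) c1=(521.48, 356.43) c2=(480.04, 253.38) c3=(337.51, 281.86)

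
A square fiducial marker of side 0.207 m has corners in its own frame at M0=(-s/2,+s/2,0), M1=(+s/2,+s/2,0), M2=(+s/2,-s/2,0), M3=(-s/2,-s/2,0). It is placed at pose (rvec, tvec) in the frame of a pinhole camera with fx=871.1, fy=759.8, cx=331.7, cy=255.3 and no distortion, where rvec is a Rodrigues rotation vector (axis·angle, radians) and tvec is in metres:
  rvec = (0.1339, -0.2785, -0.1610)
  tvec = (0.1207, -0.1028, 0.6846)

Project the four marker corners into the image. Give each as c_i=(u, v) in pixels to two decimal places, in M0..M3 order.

Intrinsics K: fx=871.1, fy=759.8, cx=331.7, cy=255.3
Marker side s = 0.207 m; corners in marker frame (Z=0):
  M0 = (-0.1035, +0.1035, 0)
  M1 = (+0.1035, +0.1035, 0)
  M2 = (+0.1035, -0.1035, 0)
  M3 = (-0.1035, -0.1035, 0)
rvec = (0.1339, -0.2785, -0.1610), |rvec| = θ = 0.34844 rad = 19.964°
Rodrigues: sinθ=0.34143, 1−cosθ=0.06009; R = I + sinθ·[k]× + (1−cosθ)·[k]×²:
    [+0.94878 +0.13930 -0.28357]
    [-0.17622 +0.97830 -0.10901]
    [+0.26223 +0.15340 +0.95274]
t = (0.1207, -0.1028, 0.6846) m
M0: Pc = R·M0+t = (+0.03692, +0.01669, +0.67334); u = 871.1·(+0.03692)/0.67334 + 331.7 = 379.4627, v = 759.8·(+0.01669)/0.67334 + 255.3 = 274.1358
M1: Pc = R·M1+t = (+0.23332, -0.01979, +0.72762); u = 871.1·(+0.23332)/0.72762 + 331.7 = 611.0255, v = 759.8·(-0.01979)/0.72762 + 255.3 = 234.6398
M2: Pc = R·M2+t = (+0.20448, -0.22229, +0.69586); u = 871.1·(+0.20448)/0.69586 + 331.7 = 587.6742, v = 759.8·(-0.22229)/0.69586 + 255.3 = 12.5833
M3: Pc = R·M3+t = (+0.00808, -0.18581, +0.64158); u = 871.1·(+0.00808)/0.64158 + 331.7 = 342.6750, v = 759.8·(-0.18581)/0.64158 + 255.3 = 35.2470

c0=(379.46, 274.14) c1=(611.03, 234.64) c2=(587.67, 12.58) c3=(342.68, 35.25)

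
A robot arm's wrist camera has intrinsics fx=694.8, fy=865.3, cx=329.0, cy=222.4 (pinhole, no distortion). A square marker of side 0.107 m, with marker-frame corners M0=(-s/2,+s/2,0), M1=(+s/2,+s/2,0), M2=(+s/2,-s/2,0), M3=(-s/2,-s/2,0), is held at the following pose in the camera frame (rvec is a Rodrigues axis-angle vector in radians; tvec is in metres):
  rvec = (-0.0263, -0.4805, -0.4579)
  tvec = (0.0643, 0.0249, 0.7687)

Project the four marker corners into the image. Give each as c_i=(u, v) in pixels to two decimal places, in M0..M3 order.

c0=(370.95, 332.61) c1=(441.86, 277.28) c2=(402.47, 172.37) c3=(328.15, 221.50)

Intrinsics K: fx=694.8, fy=865.3, cx=329.0, cy=222.4
Marker side s = 0.107 m; corners in marker frame (Z=0):
  M0 = (-0.0535, +0.0535, 0)
  M1 = (+0.0535, +0.0535, 0)
  M2 = (+0.0535, -0.0535, 0)
  M3 = (-0.0535, -0.0535, 0)
rvec = (-0.0263, -0.4805, -0.4579), |rvec| = θ = 0.66426 rad = 38.059°
Rodrigues: sinθ=0.61648, 1−cosθ=0.21263; R = I + sinθ·[k]× + (1−cosθ)·[k]×²:
    [+0.78771 +0.43105 -0.44013]
    [-0.41887 +0.89863 +0.13043]
    [+0.45174 +0.08162 +0.88841]
t = (0.0643, 0.0249, 0.7687) m
M0: Pc = R·M0+t = (+0.04522, +0.09539, +0.74890); u = 694.8·(+0.04522)/0.74890 + 329.0 = 370.9525, v = 865.3·(+0.09539)/0.74890 + 222.4 = 332.6122
M1: Pc = R·M1+t = (+0.12950, +0.05057, +0.79723); u = 694.8·(+0.12950)/0.79723 + 329.0 = 441.8639, v = 865.3·(+0.05057)/0.79723 + 222.4 = 277.2843
M2: Pc = R·M2+t = (+0.08338, -0.04559, +0.78850); u = 694.8·(+0.08338)/0.78850 + 329.0 = 402.4724, v = 865.3·(-0.04559)/0.78850 + 222.4 = 172.3737
M3: Pc = R·M3+t = (-0.00090, -0.00077, +0.74017); u = 694.8·(-0.00090)/0.74017 + 329.0 = 328.1519, v = 865.3·(-0.00077)/0.74017 + 222.4 = 221.5033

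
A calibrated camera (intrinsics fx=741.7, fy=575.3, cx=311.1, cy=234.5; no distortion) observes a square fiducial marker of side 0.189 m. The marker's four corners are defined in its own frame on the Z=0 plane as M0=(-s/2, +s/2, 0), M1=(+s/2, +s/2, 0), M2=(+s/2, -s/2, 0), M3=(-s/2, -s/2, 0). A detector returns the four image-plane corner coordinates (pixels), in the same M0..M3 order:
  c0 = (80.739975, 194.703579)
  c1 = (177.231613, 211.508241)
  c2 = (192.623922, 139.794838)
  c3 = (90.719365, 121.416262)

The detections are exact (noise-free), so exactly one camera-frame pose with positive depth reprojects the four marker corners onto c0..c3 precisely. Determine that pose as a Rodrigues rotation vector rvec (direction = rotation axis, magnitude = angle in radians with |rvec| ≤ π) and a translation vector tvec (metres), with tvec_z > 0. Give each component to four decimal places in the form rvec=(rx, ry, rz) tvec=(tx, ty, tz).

Intrinsics K: fx=741.7, fy=575.3, cx=311.1, cy=234.5
Marker side s = 0.189 m; corners in marker frame (Z=0):
  M0 = (-0.0945, +0.0945, 0)
  M1 = (+0.0945, +0.0945, 0)
  M2 = (+0.0945, -0.0945, 0)
  M3 = (-0.0945, -0.0945, 0)
Detected image corners:
  c0 = (80.739975, 194.703579) px
  c1 = (177.231613, 211.508241) px
  c2 = (192.623922, 139.794838) px
  c3 = (90.719365, 121.416262) px
Planar DLT: solve 8×8 A·h = b for H (H[2,2]=1):
  H  [+530.34087 -27.35640 +135.35603]
  H  [+100.21316 +432.68347 +167.89992]
  H  [+0.04346 +0.29427 +1.00000]
B = K⁻¹H; ‖b₁‖=0.715480, ‖b₂‖=0.715480; λ = 2/(‖b₁‖+‖b₂‖) = 1.397663, sign → tz>0 ⇒ λ=+1.397663
r₁ = λ·B[:,0] = (+0.97390,+0.21870,+0.06074); r₂ = λ·B[:,1] = (-0.22406,+0.88354,+0.41129)
r₃ = r₁×r₂ = (+0.03628,-0.41417,+0.90948); SVD([r₁ r₂ r₃]) → R = UVᵀ:
  R  [+0.97390 -0.22406 +0.03628]
  R  [+0.21870 +0.88354 -0.41417]
  R  [+0.06074 +0.41129 +0.90948]
t = (-0.33117, -0.16180, +1.39766) m
tr R = 2.766912; θ = arccos((tr R − 1)/2) = 0.487608 rad = 27.938°
axis k = ((R−Rᵀ)₃₂, (R−Rᵀ)₁₃, (R−Rᵀ)₂₁) / (2 sinθ) = (+0.880932, -0.026104, +0.472522)
rvec = θ·k = (+0.429550, -0.012729, +0.230406)

rvec=(0.4295, -0.0127, 0.2304) tvec=(-0.3312, -0.1618, 1.3977)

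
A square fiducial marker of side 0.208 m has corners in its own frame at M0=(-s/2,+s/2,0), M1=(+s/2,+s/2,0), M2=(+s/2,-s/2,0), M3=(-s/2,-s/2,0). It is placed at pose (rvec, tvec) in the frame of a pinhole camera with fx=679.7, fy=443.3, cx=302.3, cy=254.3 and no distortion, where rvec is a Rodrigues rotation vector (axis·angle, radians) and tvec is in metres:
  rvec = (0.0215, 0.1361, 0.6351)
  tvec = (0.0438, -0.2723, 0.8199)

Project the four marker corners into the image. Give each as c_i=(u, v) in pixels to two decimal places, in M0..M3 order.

Intrinsics K: fx=679.7, fy=443.3, cx=302.3, cy=254.3
Marker side s = 0.208 m; corners in marker frame (Z=0):
  M0 = (-0.1040, +0.1040, 0)
  M1 = (+0.1040, +0.1040, 0)
  M2 = (+0.1040, -0.1040, 0)
  M3 = (-0.1040, -0.1040, 0)
rvec = (0.0215, 0.1361, 0.6351), |rvec| = θ = 0.64987 rad = 37.235°
Rodrigues: sinθ=0.60509, 1−cosθ=0.20384; R = I + sinθ·[k]× + (1−cosθ)·[k]×²:
    [+0.79638 -0.58992 +0.13331]
    [+0.59274 +0.80510 +0.02170]
    [-0.12013 +0.06174 +0.99084]
t = (0.0438, -0.2723, 0.8199) m
M0: Pc = R·M0+t = (-0.10038, -0.25021, +0.83881); u = 679.7·(-0.10038)/0.83881 + 302.3 = 220.9649, v = 443.3·(-0.25021)/0.83881 + 254.3 = 122.0654
M1: Pc = R·M1+t = (+0.06527, -0.12692, +0.81383); u = 679.7·(+0.06527)/0.81383 + 302.3 = 356.8148, v = 443.3·(-0.12692)/0.81383 + 254.3 = 185.1630
M2: Pc = R·M2+t = (+0.18798, -0.29439, +0.80099); u = 679.7·(+0.18798)/0.80099 + 302.3 = 461.8119, v = 443.3·(-0.29439)/0.80099 + 254.3 = 91.3746
M3: Pc = R·M3+t = (+0.02233, -0.41768, +0.82597); u = 679.7·(+0.02233)/0.82597 + 302.3 = 320.6736, v = 443.3·(-0.41768)/0.82597 + 254.3 = 30.1333

c0=(220.96, 122.07) c1=(356.81, 185.16) c2=(461.81, 91.37) c3=(320.67, 30.13)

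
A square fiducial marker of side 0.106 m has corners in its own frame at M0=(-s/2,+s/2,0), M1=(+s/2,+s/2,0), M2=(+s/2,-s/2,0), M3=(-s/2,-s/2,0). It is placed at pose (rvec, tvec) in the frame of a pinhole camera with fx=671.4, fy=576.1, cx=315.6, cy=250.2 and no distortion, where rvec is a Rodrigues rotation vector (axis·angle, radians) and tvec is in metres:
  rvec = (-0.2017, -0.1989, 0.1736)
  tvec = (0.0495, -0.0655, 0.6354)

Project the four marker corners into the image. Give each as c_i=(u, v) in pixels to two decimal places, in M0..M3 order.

c0=(305.06, 227.28) c1=(413.85, 246.31) c2=(426.76, 156.66) c3=(322.25, 135.66)

Intrinsics K: fx=671.4, fy=576.1, cx=315.6, cy=250.2
Marker side s = 0.106 m; corners in marker frame (Z=0):
  M0 = (-0.0530, +0.0530, 0)
  M1 = (+0.0530, +0.0530, 0)
  M2 = (+0.0530, -0.0530, 0)
  M3 = (-0.0530, -0.0530, 0)
rvec = (-0.2017, -0.1989, 0.1736), |rvec| = θ = 0.33224 rad = 19.036°
Rodrigues: sinθ=0.32616, 1−cosθ=0.05468; R = I + sinθ·[k]× + (1−cosθ)·[k]×²:
    [+0.96547 -0.15055 -0.21261]
    [+0.19030 +0.96491 +0.18090]
    [+0.17791 -0.21512 +0.96025]
t = (0.0495, -0.0655, 0.6354) m
M0: Pc = R·M0+t = (-0.00965, -0.02445, +0.61457); u = 671.4·(-0.00965)/0.61457 + 315.6 = 305.0587, v = 576.1·(-0.02445)/0.61457 + 250.2 = 227.2848
M1: Pc = R·M1+t = (+0.09269, -0.00427, +0.63343); u = 671.4·(+0.09269)/0.63343 + 315.6 = 413.8473, v = 576.1·(-0.00427)/0.63343 + 250.2 = 246.3131
M2: Pc = R·M2+t = (+0.10865, -0.10655, +0.65623); u = 671.4·(+0.10865)/0.65623 + 315.6 = 426.7605, v = 576.1·(-0.10655)/0.65623 + 250.2 = 156.6565
M3: Pc = R·M3+t = (+0.00631, -0.12673, +0.63737); u = 671.4·(+0.00631)/0.63737 + 315.6 = 322.2460, v = 576.1·(-0.12673)/0.63737 + 250.2 = 135.6561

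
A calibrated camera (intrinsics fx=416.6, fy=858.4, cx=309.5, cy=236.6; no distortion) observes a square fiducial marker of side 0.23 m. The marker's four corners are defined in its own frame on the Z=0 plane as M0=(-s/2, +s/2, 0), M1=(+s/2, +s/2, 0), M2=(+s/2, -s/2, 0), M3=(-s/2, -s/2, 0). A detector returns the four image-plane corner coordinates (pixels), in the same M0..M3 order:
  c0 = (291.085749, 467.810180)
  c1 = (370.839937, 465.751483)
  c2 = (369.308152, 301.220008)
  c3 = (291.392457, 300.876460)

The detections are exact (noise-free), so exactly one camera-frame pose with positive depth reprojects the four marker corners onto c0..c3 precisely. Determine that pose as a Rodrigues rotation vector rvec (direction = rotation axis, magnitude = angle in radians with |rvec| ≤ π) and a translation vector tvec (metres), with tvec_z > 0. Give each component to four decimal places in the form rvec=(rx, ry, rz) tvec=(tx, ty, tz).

rvec=(-0.1233, -0.0759, 0.0031) tvec=(0.0621, 0.2058, 1.2074)

Intrinsics K: fx=416.6, fy=858.4, cx=309.5, cy=236.6
Marker side s = 0.23 m; corners in marker frame (Z=0):
  M0 = (-0.1150, +0.1150, 0)
  M1 = (+0.1150, +0.1150, 0)
  M2 = (+0.1150, -0.1150, 0)
  M3 = (-0.1150, -0.1150, 0)
Detected image corners:
  c0 = (291.085749, 467.810180) px
  c1 = (370.839937, 465.751483) px
  c2 = (369.308152, 301.220008) px
  c3 = (291.392457, 300.876460) px
Planar DLT: solve 8×8 A·h = b for H (H[2,2]=1):
  H  [+363.37760 -30.99546 +330.93627]
  H  [+20.32468 +681.42565 +382.94057]
  H  [+0.06249 -0.10188 +1.00000]
B = K⁻¹H; ‖b₁‖=0.828205, ‖b₂‖=0.828205; λ = 2/(‖b₁‖+‖b₂‖) = 1.207431, sign → tz>0 ⇒ λ=+1.207431
r₁ = λ·B[:,0] = (+0.99712,+0.00779,+0.07546); r₂ = λ·B[:,1] = (+0.00155,+0.99240,-0.12301)
r₃ = r₁×r₂ = (-0.07584,+0.12278,+0.98953); SVD([r₁ r₂ r₃]) → R = UVᵀ:
  R  [+0.99712 +0.00155 -0.07584]
  R  [+0.00779 +0.99240 +0.12278]
  R  [+0.07546 -0.12301 +0.98953]
t = (+0.06213, +0.20584, +1.20743) m
tr R = 2.979055; θ = arccos((tr R − 1)/2) = 0.144852 rad = 8.299°
axis k = ((R−Rᵀ)₃₂, (R−Rᵀ)₁₃, (R−Rᵀ)₂₁) / (2 sinθ) = (-0.851394, -0.524082, +0.021601)
rvec = θ·k = (-0.123326, -0.075914, +0.003129)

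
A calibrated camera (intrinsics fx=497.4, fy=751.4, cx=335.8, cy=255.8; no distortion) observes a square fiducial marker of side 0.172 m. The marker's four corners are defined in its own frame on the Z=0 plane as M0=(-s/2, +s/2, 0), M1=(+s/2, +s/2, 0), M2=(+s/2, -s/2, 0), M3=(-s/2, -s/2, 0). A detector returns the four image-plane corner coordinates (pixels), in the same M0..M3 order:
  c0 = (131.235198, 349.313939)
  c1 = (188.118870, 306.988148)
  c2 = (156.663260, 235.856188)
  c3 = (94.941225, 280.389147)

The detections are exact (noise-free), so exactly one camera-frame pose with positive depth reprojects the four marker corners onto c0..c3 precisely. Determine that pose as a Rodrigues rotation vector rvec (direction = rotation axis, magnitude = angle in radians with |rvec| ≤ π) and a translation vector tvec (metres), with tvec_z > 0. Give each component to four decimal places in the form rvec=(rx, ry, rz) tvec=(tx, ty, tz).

Intrinsics K: fx=497.4, fy=751.4, cx=335.8, cy=255.8
Marker side s = 0.172 m; corners in marker frame (Z=0):
  M0 = (-0.0860, +0.0860, 0)
  M1 = (+0.0860, +0.0860, 0)
  M2 = (+0.0860, -0.0860, 0)
  M3 = (-0.0860, -0.0860, 0)
Detected image corners:
  c0 = (131.235198, 349.313939) px
  c1 = (188.118870, 306.988148) px
  c2 = (156.663260, 235.856188) px
  c3 = (94.941225, 280.389147) px
Planar DLT: solve 8×8 A·h = b for H (H[2,2]=1):
  H  [+355.95886 +257.87657 +143.57130]
  H  [-228.24922 +532.51933 +294.27135]
  H  [+0.08191 +0.42756 +1.00000]
B = K⁻¹H; ‖b₁‖=0.743472, ‖b₂‖=0.743472; λ = 2/(‖b₁‖+‖b₂‖) = 1.345041, sign → tz>0 ⇒ λ=+1.345041
r₁ = λ·B[:,0] = (+0.88818,-0.44608,+0.11017); r₂ = λ·B[:,1] = (+0.30909,+0.75746,+0.57508)
r₃ = r₁×r₂ = (-0.33999,-0.47672,+0.81064); SVD([r₁ r₂ r₃]) → R = UVᵀ:
  R  [+0.88818 +0.30909 -0.33999]
  R  [-0.44608 +0.75746 -0.47672]
  R  [+0.11017 +0.57508 +0.81064]
t = (-0.51981, +0.06887, +1.34504) m
tr R = 2.456288; θ = arccos((tr R − 1)/2) = 0.755186 rad = 43.269°
axis k = ((R−Rᵀ)₃₂, (R−Rᵀ)₁₃, (R−Rᵀ)₂₁) / (2 sinθ) = (+0.767265, -0.328381, -0.550882)
rvec = θ·k = (+0.579428, -0.247989, -0.416019)

rvec=(0.5794, -0.2480, -0.4160) tvec=(-0.5198, 0.0689, 1.3450)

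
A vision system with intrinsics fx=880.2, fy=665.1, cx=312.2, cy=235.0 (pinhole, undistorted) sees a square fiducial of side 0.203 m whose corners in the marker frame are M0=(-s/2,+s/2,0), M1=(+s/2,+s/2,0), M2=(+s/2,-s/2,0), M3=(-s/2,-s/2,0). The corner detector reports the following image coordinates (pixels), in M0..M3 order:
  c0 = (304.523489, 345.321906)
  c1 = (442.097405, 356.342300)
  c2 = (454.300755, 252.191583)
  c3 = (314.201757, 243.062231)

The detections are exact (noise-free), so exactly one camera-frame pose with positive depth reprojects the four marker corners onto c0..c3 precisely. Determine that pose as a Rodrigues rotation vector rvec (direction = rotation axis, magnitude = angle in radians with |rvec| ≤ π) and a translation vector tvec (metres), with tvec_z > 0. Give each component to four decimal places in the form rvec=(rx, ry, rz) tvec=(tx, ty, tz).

rvec=(0.1006, 0.1308, 0.0776) tvec=(0.0961, 0.1248, 1.2845)

Intrinsics K: fx=880.2, fy=665.1, cx=312.2, cy=235.0
Marker side s = 0.203 m; corners in marker frame (Z=0):
  M0 = (-0.1015, +0.1015, 0)
  M1 = (+0.1015, +0.1015, 0)
  M2 = (+0.1015, -0.1015, 0)
  M3 = (-0.1015, -0.1015, 0)
Detected image corners:
  c0 = (304.523489, 345.321906) px
  c1 = (442.097405, 356.342300) px
  c2 = (454.300755, 252.191583) px
  c3 = (314.201757, 243.062231) px
Planar DLT: solve 8×8 A·h = b for H (H[2,2]=1):
  H  [+646.65580 -22.83008 +378.04313]
  H  [+20.26872 +532.84570 +299.60798]
  H  [-0.09825 +0.08185 +1.00000]
B = K⁻¹H; ‖b₁‖=0.778500, ‖b₂‖=0.778500; λ = 2/(‖b₁‖+‖b₂‖) = 1.284522, sign → tz>0 ⇒ λ=+1.284522
r₁ = λ·B[:,0] = (+0.98846,+0.08374,-0.12621); r₂ = λ·B[:,1] = (-0.07061,+0.99195,+0.10514)
r₃ = r₁×r₂ = (+0.13399,-0.09501,+0.98642); SVD([r₁ r₂ r₃]) → R = UVᵀ:
  R  [+0.98846 -0.07061 +0.13399]
  R  [+0.08374 +0.99195 -0.09501]
  R  [-0.12621 +0.10514 +0.98642]
t = (+0.09609, +0.12478, +1.28452) m
tr R = 2.966828; θ = arccos((tr R − 1)/2) = 0.182386 rad = 10.450°
axis k = ((R−Rᵀ)₃₂, (R−Rᵀ)₁₃, (R−Rᵀ)₂₁) / (2 sinθ) = (+0.551764, +0.717297, +0.425489)
rvec = θ·k = (+0.100634, +0.130825, +0.077603)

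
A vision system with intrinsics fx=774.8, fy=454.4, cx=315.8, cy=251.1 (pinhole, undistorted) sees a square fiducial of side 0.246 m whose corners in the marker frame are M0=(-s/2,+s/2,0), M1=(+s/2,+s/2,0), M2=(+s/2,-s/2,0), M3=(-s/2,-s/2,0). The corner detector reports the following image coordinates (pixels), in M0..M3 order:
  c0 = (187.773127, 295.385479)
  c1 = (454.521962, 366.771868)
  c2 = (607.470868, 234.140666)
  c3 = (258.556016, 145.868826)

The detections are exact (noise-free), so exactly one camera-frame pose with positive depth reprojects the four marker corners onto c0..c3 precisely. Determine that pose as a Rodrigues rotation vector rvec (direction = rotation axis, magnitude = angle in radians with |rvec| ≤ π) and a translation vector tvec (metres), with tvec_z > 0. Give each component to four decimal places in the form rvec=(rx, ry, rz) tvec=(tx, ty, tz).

rvec=(0.6280, 0.1940, 0.3835) tvec=(0.0388, 0.0229, 0.5776)

Intrinsics K: fx=774.8, fy=454.4, cx=315.8, cy=251.1
Marker side s = 0.246 m; corners in marker frame (Z=0):
  M0 = (-0.1230, +0.1230, 0)
  M1 = (+0.1230, +0.1230, 0)
  M2 = (+0.1230, -0.1230, 0)
  M3 = (-0.1230, -0.1230, 0)
Detected image corners:
  c0 = (187.773127, 295.385479) px
  c1 = (454.521962, 366.771868) px
  c2 = (607.470868, 234.140666) px
  c3 = (258.556016, 145.868826) px
Planar DLT: solve 8×8 A·h = b for H (H[2,2]=1):
  H  [+1189.99353 -57.90658 +367.87896]
  H  [+292.55200 +846.60676 +269.10335]
  H  [-0.10570 +1.04662 +1.00000]
B = K⁻¹H; ‖b₁‖=1.731297, ‖b₂‖=1.731297; λ = 2/(‖b₁‖+‖b₂‖) = 0.577602, sign → tz>0 ⇒ λ=+0.577602
r₁ = λ·B[:,0] = (+0.91201,+0.40561,-0.06105); r₂ = λ·B[:,1] = (-0.28957,+0.74209,+0.60453)
r₃ = r₁×r₂ = (+0.29051,-0.53366,+0.79424); SVD([r₁ r₂ r₃]) → R = UVᵀ:
  R  [+0.91201 -0.28957 +0.29051]
  R  [+0.40561 +0.74209 -0.53366]
  R  [-0.06105 +0.60453 +0.79424]
t = (+0.03882, +0.02288, +0.57760) m
tr R = 2.448329; θ = arccos((tr R − 1)/2) = 0.760974 rad = 43.601°
axis k = ((R−Rᵀ)₃₂, (R−Rᵀ)₁₃, (R−Rᵀ)₂₁) / (2 sinθ) = (+0.825222, +0.254890, +0.504024)
rvec = θ·k = (+0.627972, +0.193965, +0.383549)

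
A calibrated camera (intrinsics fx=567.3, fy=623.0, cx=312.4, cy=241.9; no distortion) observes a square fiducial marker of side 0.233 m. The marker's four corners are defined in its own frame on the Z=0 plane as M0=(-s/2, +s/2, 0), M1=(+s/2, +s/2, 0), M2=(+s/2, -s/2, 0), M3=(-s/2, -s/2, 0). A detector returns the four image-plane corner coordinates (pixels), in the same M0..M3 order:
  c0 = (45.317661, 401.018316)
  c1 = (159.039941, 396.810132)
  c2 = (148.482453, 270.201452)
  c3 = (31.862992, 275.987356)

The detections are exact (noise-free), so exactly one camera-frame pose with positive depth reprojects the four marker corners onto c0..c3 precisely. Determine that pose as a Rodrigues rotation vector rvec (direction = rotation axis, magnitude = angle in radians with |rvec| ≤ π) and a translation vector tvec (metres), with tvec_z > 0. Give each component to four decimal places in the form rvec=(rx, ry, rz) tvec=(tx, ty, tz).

Intrinsics K: fx=567.3, fy=623.0, cx=312.4, cy=241.9
Marker side s = 0.233 m; corners in marker frame (Z=0):
  M0 = (-0.1165, +0.1165, 0)
  M1 = (+0.1165, +0.1165, 0)
  M2 = (+0.1165, -0.1165, 0)
  M3 = (-0.1165, -0.1165, 0)
Detected image corners:
  c0 = (45.317661, 401.018316) px
  c1 = (159.039941, 396.810132) px
  c2 = (148.482453, 270.201452) px
  c3 = (31.862992, 275.987356) px
Planar DLT: solve 8×8 A·h = b for H (H[2,2]=1):
  H  [+489.46973 +62.44197 +95.92395]
  H  [-37.97554 +577.98371 +336.84762]
  H  [-0.04933 +0.11311 +1.00000]
B = K⁻¹H; ‖b₁‖=0.892314, ‖b₂‖=0.892314; λ = 2/(‖b₁‖+‖b₂‖) = 1.120682, sign → tz>0 ⇒ λ=+1.120682
r₁ = λ·B[:,0] = (+0.99737,-0.04685,-0.05528); r₂ = λ·B[:,1] = (+0.05355,+0.99049,+0.12676)
r₃ = r₁×r₂ = (+0.04881,-0.12938,+0.99039); SVD([r₁ r₂ r₃]) → R = UVᵀ:
  R  [+0.99737 +0.05355 +0.04881]
  R  [-0.04685 +0.99049 -0.12938]
  R  [-0.05528 +0.12676 +0.99039]
t = (-0.42764, +0.17080, +1.12068) m
tr R = 2.978251; θ = arccos((tr R − 1)/2) = 0.147608 rad = 8.457°
axis k = ((R−Rᵀ)₃₂, (R−Rᵀ)₁₃, (R−Rᵀ)₂₁) / (2 sinθ) = (+0.870785, +0.353881, -0.341325)
rvec = θ·k = (+0.128535, +0.052236, -0.050382)

rvec=(0.1285, 0.0522, -0.0504) tvec=(-0.4276, 0.1708, 1.1207)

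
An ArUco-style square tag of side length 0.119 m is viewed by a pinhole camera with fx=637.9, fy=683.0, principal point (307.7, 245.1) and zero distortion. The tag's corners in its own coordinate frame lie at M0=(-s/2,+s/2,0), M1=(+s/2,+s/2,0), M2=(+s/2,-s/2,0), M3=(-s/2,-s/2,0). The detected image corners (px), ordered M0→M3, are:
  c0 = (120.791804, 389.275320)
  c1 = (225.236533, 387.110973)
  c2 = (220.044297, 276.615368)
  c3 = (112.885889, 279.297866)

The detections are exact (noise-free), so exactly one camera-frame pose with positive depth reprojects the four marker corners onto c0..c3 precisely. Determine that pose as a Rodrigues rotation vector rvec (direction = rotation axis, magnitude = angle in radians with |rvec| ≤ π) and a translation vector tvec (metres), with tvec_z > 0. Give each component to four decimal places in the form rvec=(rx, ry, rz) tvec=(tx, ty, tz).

rvec=(0.1562, 0.0228, -0.0263) tvec=(-0.1543, 0.0926, 0.7133)

Intrinsics K: fx=637.9, fy=683.0, cx=307.7, cy=245.1
Marker side s = 0.119 m; corners in marker frame (Z=0):
  M0 = (-0.0595, +0.0595, 0)
  M1 = (+0.0595, +0.0595, 0)
  M2 = (+0.0595, -0.0595, 0)
  M3 = (-0.0595, -0.0595, 0)
Detected image corners:
  c0 = (120.791804, 389.275320) px
  c1 = (225.236533, 387.110973) px
  c2 = (220.044297, 276.615368) px
  c3 = (112.885889, 279.297866) px
Planar DLT: solve 8×8 A·h = b for H (H[2,2]=1):
  H  [+883.04891 +92.00749 +169.67278]
  H  [-31.89881 +998.85814 +333.79129]
  H  [-0.03471 +0.21768 +1.00000]
B = K⁻¹H; ‖b₁‖=1.401899, ‖b₂‖=1.401899; λ = 2/(‖b₁‖+‖b₂‖) = 0.713318, sign → tz>0 ⇒ λ=+0.713318
r₁ = λ·B[:,0] = (+0.99939,-0.02443,-0.02476); r₂ = λ·B[:,1] = (+0.02798,+0.98747,+0.15528)
r₃ = r₁×r₂ = (+0.02066,-0.15588,+0.98756); SVD([r₁ r₂ r₃]) → R = UVᵀ:
  R  [+0.99939 +0.02798 +0.02066]
  R  [-0.02443 +0.98747 -0.15588]
  R  [-0.02476 +0.15528 +0.98756]
t = (-0.15435, +0.09263, +0.71332) m
tr R = 2.974430; θ = arccos((tr R − 1)/2) = 0.160079 rad = 9.172°
axis k = ((R−Rᵀ)₃₂, (R−Rᵀ)₁₃, (R−Rᵀ)₂₁) / (2 sinθ) = (+0.976048, +0.142475, -0.164414)
rvec = θ·k = (+0.156244, +0.022807, -0.026319)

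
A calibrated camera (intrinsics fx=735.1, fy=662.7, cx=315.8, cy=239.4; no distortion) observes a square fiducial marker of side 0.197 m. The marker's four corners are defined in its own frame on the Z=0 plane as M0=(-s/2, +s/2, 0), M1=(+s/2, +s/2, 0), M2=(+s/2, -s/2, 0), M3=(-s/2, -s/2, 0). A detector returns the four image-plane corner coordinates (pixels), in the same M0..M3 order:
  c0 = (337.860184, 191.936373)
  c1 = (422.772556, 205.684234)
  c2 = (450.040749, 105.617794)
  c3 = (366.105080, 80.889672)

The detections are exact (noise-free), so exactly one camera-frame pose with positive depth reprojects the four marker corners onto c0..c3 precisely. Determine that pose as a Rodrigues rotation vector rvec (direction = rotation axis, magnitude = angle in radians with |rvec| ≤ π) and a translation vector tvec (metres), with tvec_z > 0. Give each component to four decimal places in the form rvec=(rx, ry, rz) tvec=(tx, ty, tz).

Intrinsics K: fx=735.1, fy=662.7, cx=315.8, cy=239.4
Marker side s = 0.197 m; corners in marker frame (Z=0):
  M0 = (-0.0985, +0.0985, 0)
  M1 = (+0.0985, +0.0985, 0)
  M2 = (+0.0985, -0.0985, 0)
  M3 = (-0.0985, -0.0985, 0)
Detected image corners:
  c0 = (337.860184, 191.936373) px
  c1 = (422.772556, 205.684234) px
  c2 = (450.040749, 105.617794) px
  c3 = (366.105080, 80.889672) px
Planar DLT: solve 8×8 A·h = b for H (H[2,2]=1):
  H  [+628.93598 -98.04768 +396.15985]
  H  [+171.58239 +550.25242 +147.07705]
  H  [+0.50828 +0.10838 +1.00000]
B = K⁻¹H; ‖b₁‖=0.818577, ‖b₂‖=0.818577; λ = 2/(‖b₁‖+‖b₂‖) = 1.221632, sign → tz>0 ⇒ λ=+1.221632
r₁ = λ·B[:,0] = (+0.77845,+0.09199,+0.62093); r₂ = λ·B[:,1] = (-0.21982,+0.96651,+0.13241)
r₃ = r₁×r₂ = (-0.58796,-0.23957,+0.77260); SVD([r₁ r₂ r₃]) → R = UVᵀ:
  R  [+0.77845 -0.21982 -0.58796]
  R  [+0.09199 +0.96651 -0.23957]
  R  [+0.62093 +0.13241 +0.77260]
t = (+0.13355, -0.17019, +1.22163) m
tr R = 2.517564; θ = arccos((tr R − 1)/2) = 0.709355 rad = 40.643°
axis k = ((R−Rᵀ)₃₂, (R−Rᵀ)₁₃, (R−Rᵀ)₂₁) / (2 sinθ) = (+0.285541, -0.927995, +0.239358)
rvec = θ·k = (+0.202550, -0.658278, +0.169790)

rvec=(0.2025, -0.6583, 0.1698) tvec=(0.1335, -0.1702, 1.2216)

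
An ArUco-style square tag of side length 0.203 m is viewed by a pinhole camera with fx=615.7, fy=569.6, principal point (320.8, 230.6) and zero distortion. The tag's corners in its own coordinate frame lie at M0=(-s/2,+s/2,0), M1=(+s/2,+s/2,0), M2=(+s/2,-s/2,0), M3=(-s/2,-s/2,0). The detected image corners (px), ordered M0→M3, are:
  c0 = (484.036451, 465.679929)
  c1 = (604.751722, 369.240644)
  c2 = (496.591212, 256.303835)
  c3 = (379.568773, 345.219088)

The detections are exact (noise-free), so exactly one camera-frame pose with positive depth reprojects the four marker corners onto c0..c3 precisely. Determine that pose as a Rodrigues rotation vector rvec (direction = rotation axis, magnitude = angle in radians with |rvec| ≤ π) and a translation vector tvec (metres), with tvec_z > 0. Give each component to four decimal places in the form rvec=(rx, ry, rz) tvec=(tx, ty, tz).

rvec=(-0.2284, -0.0190, -0.6743) tvec=(0.2194, 0.1767, 0.7959)

Intrinsics K: fx=615.7, fy=569.6, cx=320.8, cy=230.6
Marker side s = 0.203 m; corners in marker frame (Z=0):
  M0 = (-0.1015, +0.1015, 0)
  M1 = (+0.1015, +0.1015, 0)
  M2 = (+0.1015, -0.1015, 0)
  M3 = (-0.1015, -0.1015, 0)
Detected image corners:
  c0 = (484.036451, 465.679929) px
  c1 = (604.751722, 369.240644) px
  c2 = (496.591212, 256.303835) px
  c3 = (379.568773, 345.219088) px
Planar DLT: solve 8×8 A·h = b for H (H[2,2]=1):
  H  [+641.64144 +398.27487 +490.54971]
  H  [-414.88826 +482.87725 +357.05806]
  H  [+0.11464 -0.25557 +1.00000]
B = K⁻¹H; ‖b₁‖=1.256410, ‖b₂‖=1.256410; λ = 2/(‖b₁‖+‖b₂‖) = 0.795919, sign → tz>0 ⇒ λ=+0.795919
r₁ = λ·B[:,0] = (+0.78191,-0.61668,+0.09125); r₂ = λ·B[:,1] = (+0.62084,+0.75709,-0.20341)
r₃ = r₁×r₂ = (+0.05636,+0.21570,+0.97483); SVD([r₁ r₂ r₃]) → R = UVᵀ:
  R  [+0.78191 +0.62084 +0.05636]
  R  [-0.61668 +0.75709 +0.21570]
  R  [+0.09125 -0.20341 +0.97483]
t = (+0.21944, +0.17670, +0.79592) m
tr R = 2.513832; θ = arccos((tr R − 1)/2) = 0.712215 rad = 40.807°
axis k = ((R−Rᵀ)₃₂, (R−Rᵀ)₁₃, (R−Rᵀ)₂₁) / (2 sinθ) = (-0.320662, -0.026692, -0.946817)
rvec = θ·k = (-0.228381, -0.019010, -0.674338)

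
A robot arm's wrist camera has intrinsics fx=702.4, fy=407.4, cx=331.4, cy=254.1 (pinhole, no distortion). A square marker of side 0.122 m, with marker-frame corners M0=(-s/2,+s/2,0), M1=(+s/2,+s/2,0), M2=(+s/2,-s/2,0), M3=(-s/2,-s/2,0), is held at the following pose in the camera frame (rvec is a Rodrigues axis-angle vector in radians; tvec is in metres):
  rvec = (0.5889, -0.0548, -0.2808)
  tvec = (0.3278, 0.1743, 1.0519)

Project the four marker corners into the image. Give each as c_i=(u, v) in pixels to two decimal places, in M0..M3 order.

Intrinsics K: fx=702.4, fy=407.4, cx=331.4, cy=254.1
Marker side s = 0.122 m; corners in marker frame (Z=0):
  M0 = (-0.0610, +0.0610, 0)
  M1 = (+0.0610, +0.0610, 0)
  M2 = (+0.0610, -0.0610, 0)
  M3 = (-0.0610, -0.0610, 0)
rvec = (0.5889, -0.0548, -0.2808), |rvec| = θ = 0.65472 rad = 37.513°
Rodrigues: sinθ=0.60894, 1−cosθ=0.20678; R = I + sinθ·[k]× + (1−cosθ)·[k]×²:
    [+0.96052 +0.24560 -0.13074]
    [-0.27673 +0.79467 -0.54030]
    [-0.02880 +0.55514 +0.83126]
t = (0.3278, 0.1743, 1.0519) m
M0: Pc = R·M0+t = (+0.28419, +0.23966, +1.08752); u = 702.4·(+0.28419)/1.08752 + 331.4 = 514.9506, v = 407.4·(+0.23966)/1.08752 + 254.1 = 343.8782
M1: Pc = R·M1+t = (+0.40137, +0.20589, +1.08401); u = 702.4·(+0.40137)/1.08401 + 331.4 = 591.4761, v = 407.4·(+0.20589)/1.08401 + 254.1 = 331.4808
M2: Pc = R·M2+t = (+0.37141, +0.10894, +1.01628); u = 702.4·(+0.37141)/1.01628 + 331.4 = 588.0995, v = 407.4·(+0.10894)/1.01628 + 254.1 = 297.7730
M3: Pc = R·M3+t = (+0.25423, +0.14271, +1.01979); u = 702.4·(+0.25423)/1.01979 + 331.4 = 506.5033, v = 407.4·(+0.14271)/1.01979 + 254.1 = 311.1100

c0=(514.95, 343.88) c1=(591.48, 331.48) c2=(588.10, 297.77) c3=(506.50, 311.11)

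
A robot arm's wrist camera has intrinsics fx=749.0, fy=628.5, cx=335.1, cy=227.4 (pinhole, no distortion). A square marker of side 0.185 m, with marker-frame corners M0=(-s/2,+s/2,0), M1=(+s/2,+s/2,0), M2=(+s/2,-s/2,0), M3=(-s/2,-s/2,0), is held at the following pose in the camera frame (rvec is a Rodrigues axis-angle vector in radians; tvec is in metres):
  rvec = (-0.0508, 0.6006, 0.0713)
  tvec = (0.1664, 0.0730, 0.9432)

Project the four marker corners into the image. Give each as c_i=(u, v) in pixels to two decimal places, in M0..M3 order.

c0=(397.50, 328.87) c1=(533.18, 347.67) c2=(544.76, 217.32) c3=(408.55, 212.30)

Intrinsics K: fx=749.0, fy=628.5, cx=335.1, cy=227.4
Marker side s = 0.185 m; corners in marker frame (Z=0):
  M0 = (-0.0925, +0.0925, 0)
  M1 = (+0.0925, +0.0925, 0)
  M2 = (+0.0925, -0.0925, 0)
  M3 = (-0.0925, -0.0925, 0)
rvec = (-0.0508, 0.6006, 0.0713), |rvec| = θ = 0.60695 rad = 34.776°
Rodrigues: sinθ=0.57036, 1−cosθ=0.17861; R = I + sinθ·[k]× + (1−cosθ)·[k]×²:
    [+0.82264 -0.08179 +0.56264]
    [+0.05221 +0.99628 +0.06850]
    [-0.56615 -0.02698 +0.82386]
t = (0.1664, 0.0730, 0.9432) m
M0: Pc = R·M0+t = (+0.08274, +0.16033, +0.99307); u = 749.0·(+0.08274)/0.99307 + 335.1 = 397.5040, v = 628.5·(+0.16033)/0.99307 + 227.4 = 328.8682
M1: Pc = R·M1+t = (+0.23493, +0.16999, +0.88834); u = 749.0·(+0.23493)/0.88834 + 335.1 = 533.1800, v = 628.5·(+0.16999)/0.88834 + 227.4 = 347.6654
M2: Pc = R·M2+t = (+0.25006, -0.01433, +0.89333); u = 749.0·(+0.25006)/0.89333 + 335.1 = 544.7608, v = 628.5·(-0.01433)/0.89333 + 227.4 = 217.3203
M3: Pc = R·M3+t = (+0.09787, -0.02399, +0.99806); u = 749.0·(+0.09787)/0.99806 + 335.1 = 408.5479, v = 628.5·(-0.02399)/0.99806 + 227.4 = 212.2958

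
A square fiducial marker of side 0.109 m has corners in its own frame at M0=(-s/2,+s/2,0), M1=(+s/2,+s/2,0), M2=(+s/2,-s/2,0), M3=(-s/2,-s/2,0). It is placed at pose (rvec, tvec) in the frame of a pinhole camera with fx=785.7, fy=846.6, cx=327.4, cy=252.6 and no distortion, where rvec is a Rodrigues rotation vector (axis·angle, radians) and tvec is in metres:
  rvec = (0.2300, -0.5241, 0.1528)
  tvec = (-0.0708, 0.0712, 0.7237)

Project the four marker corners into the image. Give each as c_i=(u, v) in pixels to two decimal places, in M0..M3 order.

Intrinsics K: fx=785.7, fy=846.6, cx=327.4, cy=252.6
Marker side s = 0.109 m; corners in marker frame (Z=0):
  M0 = (-0.0545, +0.0545, 0)
  M1 = (+0.0545, +0.0545, 0)
  M2 = (+0.0545, -0.0545, 0)
  M3 = (-0.0545, -0.0545, 0)
rvec = (0.2300, -0.5241, 0.1528), |rvec| = θ = 0.59239 rad = 33.942°
Rodrigues: sinθ=0.55835, 1−cosθ=0.17039; R = I + sinθ·[k]× + (1−cosθ)·[k]×²:
    [+0.85529 -0.20255 -0.47692]
    [+0.08549 +0.96298 -0.25567]
    [+0.51104 +0.17790 +0.84094]
t = (-0.0708, 0.0712, 0.7237) m
M0: Pc = R·M0+t = (-0.12845, +0.11902, +0.70554); u = 785.7·(-0.12845)/0.70554 + 327.4 = 184.3543, v = 846.6·(+0.11902)/0.70554 + 252.6 = 395.4190
M1: Pc = R·M1+t = (-0.03523, +0.12834, +0.76125); u = 785.7·(-0.03523)/0.76125 + 327.4 = 291.0431, v = 846.6·(+0.12834)/0.76125 + 252.6 = 395.3314
M2: Pc = R·M2+t = (-0.01315, +0.02338, +0.74186); u = 785.7·(-0.01315)/0.74186 + 327.4 = 313.4753, v = 846.6·(+0.02338)/0.74186 + 252.6 = 279.2775
M3: Pc = R·M3+t = (-0.10637, +0.01406, +0.68615); u = 785.7·(-0.10637)/0.68615 + 327.4 = 205.5925, v = 846.6·(+0.01406)/0.68615 + 252.6 = 269.9459

c0=(184.35, 395.42) c1=(291.04, 395.33) c2=(313.48, 279.28) c3=(205.59, 269.95)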